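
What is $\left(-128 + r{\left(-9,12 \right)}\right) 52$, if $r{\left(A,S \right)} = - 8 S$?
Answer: $-11648$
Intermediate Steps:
$\left(-128 + r{\left(-9,12 \right)}\right) 52 = \left(-128 - 96\right) 52 = \left(-224\right) 52 = -11648$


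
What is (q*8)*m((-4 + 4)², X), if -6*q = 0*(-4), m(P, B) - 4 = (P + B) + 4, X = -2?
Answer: 0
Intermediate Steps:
m(P, B) = 8 + B + P (m(P, B) = 4 + ((P + B) + 4) = 4 + ((B + P) + 4) = 4 + (4 + B + P) = 8 + B + P)
q = 0 (q = -0*(-4) = -⅙*0 = 0)
(q*8)*m((-4 + 4)², X) = (0*8)*(8 - 2 + (-4 + 4)²) = 0*(8 - 2 + 0²) = 0*(8 - 2 + 0) = 0*6 = 0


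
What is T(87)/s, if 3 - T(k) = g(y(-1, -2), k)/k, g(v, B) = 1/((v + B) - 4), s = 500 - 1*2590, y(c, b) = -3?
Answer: -20879/14546400 ≈ -0.0014353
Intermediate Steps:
s = -2090 (s = 500 - 2590 = -2090)
g(v, B) = 1/(-4 + B + v) (g(v, B) = 1/((B + v) - 4) = 1/(-4 + B + v))
T(k) = 3 - 1/(k*(-7 + k)) (T(k) = 3 - 1/((-4 + k - 3)*k) = 3 - 1/((-7 + k)*k) = 3 - 1/(k*(-7 + k)))
T(87)/s = (3 - 1/(87*(-7 + 87)))/(-2090) = (3 - 1*1/87/80)*(-1/2090) = (3 - 1*1/87*1/80)*(-1/2090) = (3 - 1/6960)*(-1/2090) = (20879/6960)*(-1/2090) = -20879/14546400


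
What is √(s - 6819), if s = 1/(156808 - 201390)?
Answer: I*√13553135707538/44582 ≈ 82.577*I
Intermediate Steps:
s = -1/44582 (s = 1/(-44582) = -1/44582 ≈ -2.2431e-5)
√(s - 6819) = √(-1/44582 - 6819) = √(-304004659/44582) = I*√13553135707538/44582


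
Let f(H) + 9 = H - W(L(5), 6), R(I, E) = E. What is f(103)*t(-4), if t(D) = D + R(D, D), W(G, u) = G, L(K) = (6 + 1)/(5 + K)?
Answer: -3732/5 ≈ -746.40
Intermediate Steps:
L(K) = 7/(5 + K)
f(H) = -97/10 + H (f(H) = -9 + (H - 7/(5 + 5)) = -9 + (H - 7/10) = -9 + (-7/10 + H) = -97/10 + H)
t(D) = 2*D (t(D) = D + D = 2*D)
f(103)*t(-4) = (-97/10 + 103)*(2*(-4)) = (933/10)*(-8) = -3732/5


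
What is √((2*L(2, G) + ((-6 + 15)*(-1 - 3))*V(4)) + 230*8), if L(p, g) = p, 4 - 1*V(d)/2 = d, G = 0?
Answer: 2*√461 ≈ 42.942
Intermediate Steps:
V(d) = 8 - 2*d
√((2*L(2, G) + ((-6 + 15)*(-1 - 3))*V(4)) + 230*8) = √((2*2 + ((-6 + 15)*(-1 - 3))*(8 - 2*4)) + 230*8) = √((4 + (9*(-4))*(8 - 8)) + 1840) = √((4 - 36*0) + 1840) = √((4 + 0) + 1840) = √(4 + 1840) = √1844 = 2*√461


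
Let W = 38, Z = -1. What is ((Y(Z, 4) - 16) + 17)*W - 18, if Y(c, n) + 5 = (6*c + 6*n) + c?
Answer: 476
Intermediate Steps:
Y(c, n) = -5 + 6*n + 7*c (Y(c, n) = -5 + ((6*c + 6*n) + c) = -5 + (6*n + 7*c) = -5 + 6*n + 7*c)
((Y(Z, 4) - 16) + 17)*W - 18 = (((-5 + 6*4 + 7*(-1)) - 16) + 17)*38 - 18 = (((-5 + 24 - 7) - 16) + 17)*38 - 18 = ((12 - 16) + 17)*38 - 18 = (-4 + 17)*38 - 18 = 13*38 - 18 = 494 - 18 = 476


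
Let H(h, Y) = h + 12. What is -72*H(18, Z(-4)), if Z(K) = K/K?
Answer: -2160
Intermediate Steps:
Z(K) = 1
H(h, Y) = 12 + h
-72*H(18, Z(-4)) = -72*(12 + 18) = -72*30 = -2160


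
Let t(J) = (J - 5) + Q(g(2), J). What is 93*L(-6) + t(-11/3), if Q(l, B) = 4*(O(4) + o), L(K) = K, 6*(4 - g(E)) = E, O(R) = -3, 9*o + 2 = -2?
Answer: -5224/9 ≈ -580.44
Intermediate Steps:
o = -4/9 (o = -2/9 + (⅑)*(-2) = -2/9 - 2/9 = -4/9 ≈ -0.44444)
g(E) = 4 - E/6
Q(l, B) = -124/9 (Q(l, B) = 4*(-3 - 4/9) = 4*(-31/9) = -124/9)
t(J) = -169/9 + J (t(J) = (J - 5) - 124/9 = (-5 + J) - 124/9 = -169/9 + J)
93*L(-6) + t(-11/3) = 93*(-6) + (-169/9 - 11/3) = -558 + (-169/9 - 11*⅓) = -558 + (-169/9 - 11/3) = -558 - 202/9 = -5224/9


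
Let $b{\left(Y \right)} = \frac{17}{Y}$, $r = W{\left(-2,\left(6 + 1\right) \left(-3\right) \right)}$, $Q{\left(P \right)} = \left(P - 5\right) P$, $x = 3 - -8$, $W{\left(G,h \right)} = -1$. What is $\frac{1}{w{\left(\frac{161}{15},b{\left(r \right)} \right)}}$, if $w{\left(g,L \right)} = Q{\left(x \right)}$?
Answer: $\frac{1}{66} \approx 0.015152$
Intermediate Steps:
$x = 11$ ($x = 3 + 8 = 11$)
$Q{\left(P \right)} = P \left(-5 + P\right)$ ($Q{\left(P \right)} = \left(-5 + P\right) P = P \left(-5 + P\right)$)
$r = -1$
$w{\left(g,L \right)} = 66$ ($w{\left(g,L \right)} = 11 \left(-5 + 11\right) = 11 \cdot 6 = 66$)
$\frac{1}{w{\left(\frac{161}{15},b{\left(r \right)} \right)}} = \frac{1}{66}$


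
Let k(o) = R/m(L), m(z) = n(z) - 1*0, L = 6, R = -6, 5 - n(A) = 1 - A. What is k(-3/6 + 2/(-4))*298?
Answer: -894/5 ≈ -178.80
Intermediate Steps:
n(A) = 4 + A (n(A) = 5 - (1 - A) = 5 + (-1 + A) = 4 + A)
m(z) = 4 + z (m(z) = (4 + z) - 1*0 = (4 + z) + 0 = 4 + z)
k(o) = -3/5 (k(o) = -6/(4 + 6) = -6/10 = -6*1/10 = -3/5)
k(-3/6 + 2/(-4))*298 = -3/5*298 = -894/5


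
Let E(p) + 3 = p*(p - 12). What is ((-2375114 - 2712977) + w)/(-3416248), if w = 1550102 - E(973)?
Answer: 4473039/3416248 ≈ 1.3093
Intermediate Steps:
E(p) = -3 + p*(-12 + p) (E(p) = -3 + p*(p - 12) = -3 + p*(-12 + p))
w = 615052 (w = 1550102 - (-3 + 973² - 12*973) = 1550102 - (-3 + 946729 - 11676) = 1550102 - 1*935050 = 1550102 - 935050 = 615052)
((-2375114 - 2712977) + w)/(-3416248) = ((-2375114 - 2712977) + 615052)/(-3416248) = (-5088091 + 615052)*(-1/3416248) = -4473039*(-1/3416248) = 4473039/3416248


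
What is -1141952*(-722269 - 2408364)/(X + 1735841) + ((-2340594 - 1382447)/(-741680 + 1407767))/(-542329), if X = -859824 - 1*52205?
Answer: 9783626457877721482705/2254488209224143 ≈ 4.3396e+6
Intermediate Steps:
X = -912029 (X = -859824 - 52205 = -912029)
-1141952*(-722269 - 2408364)/(X + 1735841) + ((-2340594 - 1382447)/(-741680 + 1407767))/(-542329) = -1141952*(-722269 - 2408364)/(-912029 + 1735841) + ((-2340594 - 1382447)/(-741680 + 1407767))/(-542329) = -1141952/(823812/(-3130633)) - 3723041/666087*(-1/542329) = -1141952/(823812*(-1/3130633)) - 3723041*1/666087*(-1/542329) = -1141952/(-74892/284603) - 3723041/666087*(-1/542329) = -1141952*(-284603/74892) + 3723041/361238296623 = 81250741264/18723 + 3723041/361238296623 = 9783626457877721482705/2254488209224143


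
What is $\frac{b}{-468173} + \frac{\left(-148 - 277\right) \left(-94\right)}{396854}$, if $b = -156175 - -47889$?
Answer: $\frac{30838621797}{92898163871} \approx 0.33196$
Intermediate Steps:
$b = -108286$ ($b = -156175 + 47889 = -108286$)
$\frac{b}{-468173} + \frac{\left(-148 - 277\right) \left(-94\right)}{396854} = - \frac{108286}{-468173} + \frac{\left(-148 - 277\right) \left(-94\right)}{396854} = \left(-108286\right) \left(- \frac{1}{468173}\right) + \left(-425\right) \left(-94\right) \frac{1}{396854} = \frac{108286}{468173} + 39950 \cdot \frac{1}{396854} = \frac{108286}{468173} + \frac{19975}{198427} = \frac{30838621797}{92898163871}$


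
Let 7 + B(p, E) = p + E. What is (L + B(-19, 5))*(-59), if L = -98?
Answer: 7021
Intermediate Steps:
B(p, E) = -7 + E + p (B(p, E) = -7 + (p + E) = -7 + (E + p) = -7 + E + p)
(L + B(-19, 5))*(-59) = (-98 + (-7 + 5 - 19))*(-59) = (-98 - 21)*(-59) = -119*(-59) = 7021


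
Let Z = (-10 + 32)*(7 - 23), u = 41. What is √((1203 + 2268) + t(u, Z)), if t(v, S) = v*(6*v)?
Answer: √13557 ≈ 116.43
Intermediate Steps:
Z = -352 (Z = 22*(-16) = -352)
t(v, S) = 6*v²
√((1203 + 2268) + t(u, Z)) = √((1203 + 2268) + 6*41²) = √(3471 + 6*1681) = √(3471 + 10086) = √13557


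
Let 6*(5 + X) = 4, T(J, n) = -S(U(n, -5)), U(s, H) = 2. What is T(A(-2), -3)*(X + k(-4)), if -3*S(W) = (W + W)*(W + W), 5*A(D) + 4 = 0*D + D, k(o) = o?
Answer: -400/9 ≈ -44.444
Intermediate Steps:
A(D) = -⅘ + D/5 (A(D) = -⅘ + (0*D + D)/5 = -⅘ + (0 + D)/5 = -⅘ + D/5)
S(W) = -4*W²/3 (S(W) = -(W + W)*(W + W)/3 = -2*W*2*W/3 = -4*W²/3)
T(J, n) = 16/3 (T(J, n) = -(-4)*2²/3 = -(-4)*4/3 = -1*(-16/3) = 16/3)
X = -13/3 (X = -5 + (⅙)*4 = -5 + ⅔ = -13/3 ≈ -4.3333)
T(A(-2), -3)*(X + k(-4)) = 16*(-13/3 - 4)/3 = (16/3)*(-25/3) = -400/9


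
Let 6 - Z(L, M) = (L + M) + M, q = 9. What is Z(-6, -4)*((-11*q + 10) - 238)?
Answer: -6540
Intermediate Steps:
Z(L, M) = 6 - L - 2*M (Z(L, M) = 6 - ((L + M) + M) = 6 - (L + 2*M) = 6 + (-L - 2*M) = 6 - L - 2*M)
Z(-6, -4)*((-11*q + 10) - 238) = (6 - 1*(-6) - 2*(-4))*((-11*9 + 10) - 238) = (6 + 6 + 8)*((-99 + 10) - 238) = 20*(-89 - 238) = 20*(-327) = -6540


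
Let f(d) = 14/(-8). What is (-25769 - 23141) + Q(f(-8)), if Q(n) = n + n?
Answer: -97827/2 ≈ -48914.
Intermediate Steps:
f(d) = -7/4 (f(d) = 14*(-⅛) = -7/4)
Q(n) = 2*n
(-25769 - 23141) + Q(f(-8)) = (-25769 - 23141) + 2*(-7/4) = -48910 - 7/2 = -97827/2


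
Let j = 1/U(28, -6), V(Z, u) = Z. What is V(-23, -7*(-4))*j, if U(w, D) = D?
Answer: 23/6 ≈ 3.8333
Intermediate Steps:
j = -1/6 (j = 1/(-6) = -1/6 ≈ -0.16667)
V(-23, -7*(-4))*j = -23*(-1/6) = 23/6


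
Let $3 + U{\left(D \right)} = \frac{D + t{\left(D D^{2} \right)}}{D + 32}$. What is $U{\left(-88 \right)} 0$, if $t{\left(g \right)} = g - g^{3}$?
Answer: $0$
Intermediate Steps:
$U{\left(D \right)} = -3 + \frac{D + D^{3} - D^{9}}{32 + D}$ ($U{\left(D \right)} = -3 + \frac{D + \left(D D^{2} - \left(D D^{2}\right)^{3}\right)}{D + 32} = -3 + \frac{D + \left(D^{3} - \left(D^{3}\right)^{3}\right)}{32 + D} = -3 + \frac{D - \left(D^{9} - D^{3}\right)}{32 + D} = -3 + \frac{D + D^{3} - D^{9}}{32 + D}$)
$U{\left(-88 \right)} 0 = \frac{-96 + \left(-88\right)^{3} - \left(-88\right)^{9} - -176}{32 - 88} \cdot 0 = \frac{-96 - 681472 - -316478381828866048 + 176}{-56} \cdot 0 = - \frac{-96 - 681472 + 316478381828866048 + 176}{56} \cdot 0 = \left(- \frac{1}{56}\right) 316478381828184656 \cdot 0 = \left(- \frac{39559797728523082}{7}\right) 0 = 0$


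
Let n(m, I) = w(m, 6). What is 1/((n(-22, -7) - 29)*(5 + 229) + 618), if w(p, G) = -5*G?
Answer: -1/13188 ≈ -7.5827e-5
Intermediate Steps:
n(m, I) = -30 (n(m, I) = -5*6 = -30)
1/((n(-22, -7) - 29)*(5 + 229) + 618) = 1/((-30 - 29)*(5 + 229) + 618) = 1/(-59*234 + 618) = 1/(-13806 + 618) = 1/(-13188) = -1/13188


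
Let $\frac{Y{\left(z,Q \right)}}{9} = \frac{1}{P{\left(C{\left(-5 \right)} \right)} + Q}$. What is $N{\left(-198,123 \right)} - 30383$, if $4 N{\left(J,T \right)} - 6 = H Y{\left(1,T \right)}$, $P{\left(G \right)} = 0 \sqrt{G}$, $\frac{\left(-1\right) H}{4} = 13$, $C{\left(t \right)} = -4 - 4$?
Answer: $- \frac{2491361}{82} \approx -30382.0$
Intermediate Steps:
$C{\left(t \right)} = -8$ ($C{\left(t \right)} = -4 - 4 = -8$)
$H = -52$ ($H = \left(-4\right) 13 = -52$)
$P{\left(G \right)} = 0$
$Y{\left(z,Q \right)} = \frac{9}{Q}$ ($Y{\left(z,Q \right)} = \frac{9}{0 + Q} = \frac{9}{Q}$)
$N{\left(J,T \right)} = \frac{3}{2} - \frac{117}{T}$ ($N{\left(J,T \right)} = \frac{3}{2} + \frac{\left(-52\right) \frac{9}{T}}{4} = \frac{3}{2} + \frac{\left(-468\right) \frac{1}{T}}{4} = \frac{3}{2} - \frac{117}{T}$)
$N{\left(-198,123 \right)} - 30383 = \left(\frac{3}{2} - \frac{117}{123}\right) - 30383 = \left(\frac{3}{2} - \frac{39}{41}\right) - 30383 = \frac{45}{82} - 30383 = - \frac{2491361}{82}$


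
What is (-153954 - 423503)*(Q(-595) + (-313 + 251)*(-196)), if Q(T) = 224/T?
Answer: -596448405816/85 ≈ -7.0170e+9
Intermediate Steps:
(-153954 - 423503)*(Q(-595) + (-313 + 251)*(-196)) = (-153954 - 423503)*(224/(-595) + (-313 + 251)*(-196)) = -577457*(224*(-1/595) - 62*(-196)) = -577457*(-32/85 + 12152) = -577457*1032888/85 = -596448405816/85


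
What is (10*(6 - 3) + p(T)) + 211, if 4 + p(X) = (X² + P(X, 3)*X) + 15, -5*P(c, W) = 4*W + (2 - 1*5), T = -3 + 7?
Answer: 1304/5 ≈ 260.80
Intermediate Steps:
T = 4
P(c, W) = ⅗ - 4*W/5 (P(c, W) = -(4*W + (2 - 1*5))/5 = -(4*W + (2 - 5))/5 = -(4*W - 3)/5 = -(-3 + 4*W)/5 = ⅗ - 4*W/5)
p(X) = 11 + X² - 9*X/5 (p(X) = -4 + ((X² + (⅗ - ⅘*3)*X) + 15) = -4 + ((X² + (⅗ - 12/5)*X) + 15) = -4 + ((X² - 9*X/5) + 15) = -4 + (15 + X² - 9*X/5) = 11 + X² - 9*X/5)
(10*(6 - 3) + p(T)) + 211 = (10*(6 - 3) + (11 + 4² - 9/5*4)) + 211 = (10*3 + (11 + 16 - 36/5)) + 211 = (30 + 99/5) + 211 = 249/5 + 211 = 1304/5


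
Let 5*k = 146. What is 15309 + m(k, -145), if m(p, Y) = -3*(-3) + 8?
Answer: 15326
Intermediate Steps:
k = 146/5 (k = (1/5)*146 = 146/5 ≈ 29.200)
m(p, Y) = 17 (m(p, Y) = 9 + 8 = 17)
15309 + m(k, -145) = 15309 + 17 = 15326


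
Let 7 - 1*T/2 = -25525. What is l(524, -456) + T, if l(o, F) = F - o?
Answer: 50084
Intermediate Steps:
T = 51064 (T = 14 - 2*(-25525) = 14 + 51050 = 51064)
l(524, -456) + T = (-456 - 1*524) + 51064 = (-456 - 524) + 51064 = -980 + 51064 = 50084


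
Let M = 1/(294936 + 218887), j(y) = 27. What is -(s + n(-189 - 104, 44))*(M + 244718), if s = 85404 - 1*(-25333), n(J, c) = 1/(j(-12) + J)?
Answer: -3703853757979453515/136676918 ≈ -2.7099e+10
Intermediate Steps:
n(J, c) = 1/(27 + J)
s = 110737 (s = 85404 + 25333 = 110737)
M = 1/513823 ≈ 1.9462e-6
-(s + n(-189 - 104, 44))*(M + 244718) = -(110737 + 1/(27 + (-189 - 104)))*(1/513823 + 244718) = -(110737 + 1/(27 - 293))*125741736915/513823 = -(110737 + 1/(-266))*125741736915/513823 = -(110737 - 1/266)*125741736915/513823 = -29456041*125741736915/(266*513823) = -1*3703853757979453515/136676918 = -3703853757979453515/136676918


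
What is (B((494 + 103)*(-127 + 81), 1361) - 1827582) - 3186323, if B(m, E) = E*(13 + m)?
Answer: -42371994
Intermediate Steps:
(B((494 + 103)*(-127 + 81), 1361) - 1827582) - 3186323 = (1361*(13 + (494 + 103)*(-127 + 81)) - 1827582) - 3186323 = (1361*(13 + 597*(-46)) - 1827582) - 3186323 = (1361*(13 - 27462) - 1827582) - 3186323 = (1361*(-27449) - 1827582) - 3186323 = (-37358089 - 1827582) - 3186323 = -39185671 - 3186323 = -42371994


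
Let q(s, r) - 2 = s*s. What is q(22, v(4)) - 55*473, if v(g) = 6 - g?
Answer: -25529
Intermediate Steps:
q(s, r) = 2 + s**2 (q(s, r) = 2 + s*s = 2 + s**2)
q(22, v(4)) - 55*473 = (2 + 22**2) - 55*473 = (2 + 484) - 26015 = 486 - 26015 = -25529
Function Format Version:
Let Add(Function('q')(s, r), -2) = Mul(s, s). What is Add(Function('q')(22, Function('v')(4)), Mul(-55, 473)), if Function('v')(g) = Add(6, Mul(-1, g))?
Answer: -25529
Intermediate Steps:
Function('q')(s, r) = Add(2, Pow(s, 2)) (Function('q')(s, r) = Add(2, Mul(s, s)) = Add(2, Pow(s, 2)))
Add(Function('q')(22, Function('v')(4)), Mul(-55, 473)) = Add(Add(2, Pow(22, 2)), Mul(-55, 473)) = Add(Add(2, 484), -26015) = Add(486, -26015) = -25529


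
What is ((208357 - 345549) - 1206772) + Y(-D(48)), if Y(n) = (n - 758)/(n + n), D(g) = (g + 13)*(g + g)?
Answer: -7870249877/5856 ≈ -1.3440e+6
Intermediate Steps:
D(g) = 2*g*(13 + g) (D(g) = (13 + g)*(2*g) = 2*g*(13 + g))
Y(n) = (-758 + n)/(2*n) (Y(n) = (-758 + n)/((2*n)) = (-758 + n)*(1/(2*n)) = (-758 + n)/(2*n))
((208357 - 345549) - 1206772) + Y(-D(48)) = ((208357 - 345549) - 1206772) + (-758 - 2*48*(13 + 48))/(2*((-2*48*(13 + 48)))) = (-137192 - 1206772) + (-758 - 2*48*61)/(2*((-2*48*61))) = -1343964 + (-758 - 1*5856)/(2*((-1*5856))) = -1343964 + (1/2)*(-758 - 5856)/(-5856) = -1343964 + (1/2)*(-1/5856)*(-6614) = -1343964 + 3307/5856 = -7870249877/5856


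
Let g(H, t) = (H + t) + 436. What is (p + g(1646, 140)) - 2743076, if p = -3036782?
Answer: -5777636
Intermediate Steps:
g(H, t) = 436 + H + t
(p + g(1646, 140)) - 2743076 = (-3036782 + (436 + 1646 + 140)) - 2743076 = (-3036782 + 2222) - 2743076 = -3034560 - 2743076 = -5777636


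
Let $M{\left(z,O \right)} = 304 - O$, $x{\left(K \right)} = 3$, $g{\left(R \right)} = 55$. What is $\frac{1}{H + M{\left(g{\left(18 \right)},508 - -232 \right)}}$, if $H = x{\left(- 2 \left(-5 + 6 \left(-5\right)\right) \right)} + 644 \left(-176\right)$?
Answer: $- \frac{1}{113777} \approx -8.7891 \cdot 10^{-6}$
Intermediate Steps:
$H = -113341$ ($H = 3 + 644 \left(-176\right) = 3 - 113344 = -113341$)
$\frac{1}{H + M{\left(g{\left(18 \right)},508 - -232 \right)}} = \frac{1}{-113341 + \left(304 - \left(508 - -232\right)\right)} = \frac{1}{-113341 + \left(304 - \left(508 + 232\right)\right)} = \frac{1}{-113341 + \left(304 - 740\right)} = \frac{1}{-113341 - 436} = \frac{1}{-113777} = - \frac{1}{113777}$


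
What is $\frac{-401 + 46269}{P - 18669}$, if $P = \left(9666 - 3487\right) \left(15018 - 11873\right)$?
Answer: $\frac{22934}{9707143} \approx 0.0023626$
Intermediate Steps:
$P = 19432955$ ($P = 6179 \cdot 3145 = 19432955$)
$\frac{-401 + 46269}{P - 18669} = \frac{-401 + 46269}{19432955 - 18669} = \frac{45868}{19414286} = 45868 \cdot \frac{1}{19414286} = \frac{22934}{9707143}$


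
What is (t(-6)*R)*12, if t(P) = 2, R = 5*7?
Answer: 840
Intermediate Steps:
R = 35
(t(-6)*R)*12 = (2*35)*12 = 70*12 = 840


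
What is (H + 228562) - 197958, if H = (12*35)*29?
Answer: 42784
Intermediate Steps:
H = 12180 (H = 420*29 = 12180)
(H + 228562) - 197958 = (12180 + 228562) - 197958 = 240742 - 197958 = 42784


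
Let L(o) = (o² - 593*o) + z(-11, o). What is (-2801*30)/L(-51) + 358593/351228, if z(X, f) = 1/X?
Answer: -65032340807/42297568508 ≈ -1.5375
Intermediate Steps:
L(o) = -1/11 + o² - 593*o (L(o) = (o² - 593*o) + 1/(-11) = (o² - 593*o) - 1/11 = -1/11 + o² - 593*o)
(-2801*30)/L(-51) + 358593/351228 = (-2801*30)/(-1/11 + (-51)² - 593*(-51)) + 358593/351228 = -84030/(-1/11 + 2601 + 30243) + 358593*(1/351228) = -84030/361283/11 + 119531/117076 = -84030*11/361283 + 119531/117076 = -924330/361283 + 119531/117076 = -65032340807/42297568508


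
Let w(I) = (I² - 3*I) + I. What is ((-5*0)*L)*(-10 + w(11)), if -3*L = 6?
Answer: 0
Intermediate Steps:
w(I) = I² - 2*I
L = -2 (L = -⅓*6 = -2)
((-5*0)*L)*(-10 + w(11)) = (-5*0*(-2))*(-10 + 11*(-2 + 11)) = (0*(-2))*(-10 + 11*9) = 0*(-10 + 99) = 0*89 = 0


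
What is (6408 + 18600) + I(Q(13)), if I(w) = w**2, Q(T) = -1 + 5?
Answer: 25024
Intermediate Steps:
Q(T) = 4
(6408 + 18600) + I(Q(13)) = (6408 + 18600) + 4**2 = 25008 + 16 = 25024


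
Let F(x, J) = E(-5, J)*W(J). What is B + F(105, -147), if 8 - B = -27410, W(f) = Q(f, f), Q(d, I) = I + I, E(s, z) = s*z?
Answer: -188672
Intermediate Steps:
Q(d, I) = 2*I
W(f) = 2*f
F(x, J) = -10*J² (F(x, J) = (-5*J)*(2*J) = -10*J²)
B = 27418 (B = 8 - 1*(-27410) = 8 + 27410 = 27418)
B + F(105, -147) = 27418 - 10*(-147)² = 27418 - 10*21609 = 27418 - 216090 = -188672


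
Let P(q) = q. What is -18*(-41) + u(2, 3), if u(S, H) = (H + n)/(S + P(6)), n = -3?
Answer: 738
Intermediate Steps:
u(S, H) = (-3 + H)/(6 + S) (u(S, H) = (H - 3)/(S + 6) = (-3 + H)/(6 + S))
-18*(-41) + u(2, 3) = -18*(-41) + (-3 + 3)/(6 + 2) = 738 + 0/8 = 738 + (⅛)*0 = 738 + 0 = 738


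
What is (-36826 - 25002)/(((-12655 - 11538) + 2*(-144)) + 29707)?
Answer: -2378/201 ≈ -11.831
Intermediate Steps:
(-36826 - 25002)/(((-12655 - 11538) + 2*(-144)) + 29707) = -61828/((-24193 - 288) + 29707) = -61828/(-24481 + 29707) = -61828/5226 = -61828*1/5226 = -2378/201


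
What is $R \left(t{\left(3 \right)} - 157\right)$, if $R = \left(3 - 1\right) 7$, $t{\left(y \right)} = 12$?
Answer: $-2030$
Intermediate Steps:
$R = 14$ ($R = 2 \cdot 7 = 14$)
$R \left(t{\left(3 \right)} - 157\right) = 14 \left(12 - 157\right) = 14 \left(-145\right) = -2030$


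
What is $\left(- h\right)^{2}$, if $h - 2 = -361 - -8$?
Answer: $123201$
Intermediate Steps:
$h = -351$ ($h = 2 - 353 = -351$)
$\left(- h\right)^{2} = \left(\left(-1\right) \left(-351\right)\right)^{2} = 351^{2} = 123201$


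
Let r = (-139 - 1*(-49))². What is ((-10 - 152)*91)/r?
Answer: -91/50 ≈ -1.8200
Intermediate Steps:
r = 8100 (r = (-139 + 49)² = (-90)² = 8100)
((-10 - 152)*91)/r = ((-10 - 152)*91)/8100 = -162*91*(1/8100) = -14742*1/8100 = -91/50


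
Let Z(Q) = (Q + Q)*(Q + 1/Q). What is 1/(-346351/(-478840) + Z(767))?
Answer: 478840/563393913551 ≈ 8.4992e-7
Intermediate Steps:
Z(Q) = 2*Q*(Q + 1/Q) (Z(Q) = (2*Q)*(Q + 1/Q) = 2*Q*(Q + 1/Q))
1/(-346351/(-478840) + Z(767)) = 1/(-346351/(-478840) + (2 + 2*767**2)) = 1/(-346351*(-1/478840) + (2 + 2*588289)) = 1/(346351/478840 + (2 + 1176578)) = 1/(346351/478840 + 1176580) = 1/(563393913551/478840) = 478840/563393913551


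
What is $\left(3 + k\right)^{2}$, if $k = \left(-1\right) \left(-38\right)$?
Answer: $1681$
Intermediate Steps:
$k = 38$
$\left(3 + k\right)^{2} = \left(3 + 38\right)^{2} = 41^{2} = 1681$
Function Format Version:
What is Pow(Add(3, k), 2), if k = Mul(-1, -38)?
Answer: 1681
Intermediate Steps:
k = 38
Pow(Add(3, k), 2) = Pow(Add(3, 38), 2) = Pow(41, 2) = 1681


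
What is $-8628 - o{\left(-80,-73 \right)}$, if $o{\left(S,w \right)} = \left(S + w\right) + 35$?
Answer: $-8510$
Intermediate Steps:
$o{\left(S,w \right)} = 35 + S + w$
$-8628 - o{\left(-80,-73 \right)} = -8628 - \left(35 - 80 - 73\right) = -8628 - -118 = -8628 + 118 = -8510$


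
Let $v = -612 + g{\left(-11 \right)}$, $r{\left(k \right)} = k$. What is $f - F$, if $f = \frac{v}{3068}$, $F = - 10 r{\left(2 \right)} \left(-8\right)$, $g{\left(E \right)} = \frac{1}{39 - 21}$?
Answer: $- \frac{8846855}{55224} \approx -160.2$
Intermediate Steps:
$g{\left(E \right)} = \frac{1}{18}$
$v = - \frac{11015}{18}$ ($v = -612 + \frac{1}{18} = - \frac{11015}{18} \approx -611.94$)
$F = 160$ ($F = \left(-10\right) 2 \left(-8\right) = \left(-20\right) \left(-8\right) = 160$)
$f = - \frac{11015}{55224}$ ($f = - \frac{11015}{18 \cdot 3068} = \left(- \frac{11015}{18}\right) \frac{1}{3068} = - \frac{11015}{55224} \approx -0.19946$)
$f - F = - \frac{11015}{55224} - 160 = - \frac{8846855}{55224}$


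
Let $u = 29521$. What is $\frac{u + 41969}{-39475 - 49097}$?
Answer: $- \frac{11915}{14762} \approx -0.80714$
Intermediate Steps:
$\frac{u + 41969}{-39475 - 49097} = \frac{29521 + 41969}{-39475 - 49097} = \frac{71490}{-88572} = 71490 \left(- \frac{1}{88572}\right) = - \frac{11915}{14762}$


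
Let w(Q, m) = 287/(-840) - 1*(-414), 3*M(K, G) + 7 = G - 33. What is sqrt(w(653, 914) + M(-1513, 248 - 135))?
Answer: 13*sqrt(9330)/60 ≈ 20.928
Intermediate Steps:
M(K, G) = -40/3 + G/3 (M(K, G) = -7/3 + (G - 33)/3 = -7/3 + (-33 + G)/3 = -7/3 + (-11 + G/3) = -40/3 + G/3)
w(Q, m) = 49639/120 (w(Q, m) = 287*(-1/840) + 414 = -41/120 + 414 = 49639/120)
sqrt(w(653, 914) + M(-1513, 248 - 135)) = sqrt(49639/120 + (-40/3 + (248 - 135)/3)) = sqrt(49639/120 + (-40/3 + (1/3)*113)) = sqrt(49639/120 + (-40/3 + 113/3)) = sqrt(49639/120 + 73/3) = sqrt(52559/120) = 13*sqrt(9330)/60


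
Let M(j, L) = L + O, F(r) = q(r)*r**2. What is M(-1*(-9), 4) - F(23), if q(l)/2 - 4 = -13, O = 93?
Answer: 9619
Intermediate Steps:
q(l) = -18 (q(l) = 8 + 2*(-13) = 8 - 26 = -18)
F(r) = -18*r**2
M(j, L) = 93 + L (M(j, L) = L + 93 = 93 + L)
M(-1*(-9), 4) - F(23) = (93 + 4) - (-18)*23**2 = 97 - (-18)*529 = 97 - 1*(-9522) = 97 + 9522 = 9619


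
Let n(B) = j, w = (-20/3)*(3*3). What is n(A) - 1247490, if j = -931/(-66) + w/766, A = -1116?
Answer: -31533697627/25278 ≈ -1.2475e+6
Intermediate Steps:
w = -60 (w = -20/3*9 = -60)
j = 354593/25278 (j = -931/(-66) - 60/766 = -931*(-1/66) - 60*1/766 = 931/66 - 30/383 = 354593/25278 ≈ 14.028)
n(B) = 354593/25278
n(A) - 1247490 = 354593/25278 - 1247490 = -31533697627/25278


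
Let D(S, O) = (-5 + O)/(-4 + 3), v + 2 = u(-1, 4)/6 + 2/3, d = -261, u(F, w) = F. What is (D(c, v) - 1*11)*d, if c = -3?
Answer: 2349/2 ≈ 1174.5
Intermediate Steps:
v = -3/2 (v = -2 + (-1/6 + 2/3) = -2 + (-1*⅙ + 2*(⅓)) = -2 + (-⅙ + ⅔) = -2 + ½ = -3/2 ≈ -1.5000)
D(S, O) = 5 - O (D(S, O) = (-5 + O)/(-1) = (-5 + O)*(-1) = 5 - O)
(D(c, v) - 1*11)*d = ((5 - 1*(-3/2)) - 1*11)*(-261) = ((5 + 3/2) - 11)*(-261) = (13/2 - 11)*(-261) = -9/2*(-261) = 2349/2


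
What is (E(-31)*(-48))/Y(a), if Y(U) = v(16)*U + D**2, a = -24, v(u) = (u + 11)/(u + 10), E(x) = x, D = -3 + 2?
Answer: -19344/311 ≈ -62.199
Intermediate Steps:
D = -1
v(u) = (11 + u)/(10 + u)
Y(U) = 1 + 27*U/26 (Y(U) = ((11 + 16)/(10 + 16))*U + (-1)**2 = (27/26)*U + 1 = ((1/26)*27)*U + 1 = 27*U/26 + 1 = 1 + 27*U/26)
(E(-31)*(-48))/Y(a) = (-31*(-48))/(1 + (27/26)*(-24)) = 1488/(1 - 324/13) = 1488/(-311/13) = 1488*(-13/311) = -19344/311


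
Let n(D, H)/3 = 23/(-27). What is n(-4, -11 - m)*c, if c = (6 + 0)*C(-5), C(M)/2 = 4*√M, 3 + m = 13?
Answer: -368*I*√5/3 ≈ -274.29*I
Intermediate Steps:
m = 10 (m = -3 + 13 = 10)
C(M) = 8*√M (C(M) = 2*(4*√M) = 8*√M)
n(D, H) = -23/9 (n(D, H) = 3*(23/(-27)) = 3*(23*(-1/27)) = 3*(-23/27) = -23/9)
c = 48*I*√5 (c = (6 + 0)*(8*√(-5)) = 6*(8*(I*√5)) = 6*(8*I*√5) = 48*I*√5 ≈ 107.33*I)
n(-4, -11 - m)*c = -368*I*√5/3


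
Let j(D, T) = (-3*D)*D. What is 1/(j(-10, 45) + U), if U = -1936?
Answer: -1/2236 ≈ -0.00044723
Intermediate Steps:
j(D, T) = -3*D²
1/(j(-10, 45) + U) = 1/(-3*(-10)² - 1936) = 1/(-3*100 - 1936) = 1/(-300 - 1936) = 1/(-2236) = -1/2236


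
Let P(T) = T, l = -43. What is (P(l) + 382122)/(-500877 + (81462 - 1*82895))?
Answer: -382079/502310 ≈ -0.76064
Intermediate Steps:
(P(l) + 382122)/(-500877 + (81462 - 1*82895)) = (-43 + 382122)/(-500877 + (81462 - 1*82895)) = 382079/(-500877 + (81462 - 82895)) = 382079/(-500877 - 1433) = 382079/(-502310) = 382079*(-1/502310) = -382079/502310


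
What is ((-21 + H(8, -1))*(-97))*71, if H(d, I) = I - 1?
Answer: 158401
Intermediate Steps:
H(d, I) = -1 + I
((-21 + H(8, -1))*(-97))*71 = ((-21 + (-1 - 1))*(-97))*71 = ((-21 - 2)*(-97))*71 = -23*(-97)*71 = 2231*71 = 158401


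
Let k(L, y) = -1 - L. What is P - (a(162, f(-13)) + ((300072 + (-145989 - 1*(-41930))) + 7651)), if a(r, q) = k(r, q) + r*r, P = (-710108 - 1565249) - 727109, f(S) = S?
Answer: -3232211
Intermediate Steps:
P = -3002466 (P = -2275357 - 727109 = -3002466)
a(r, q) = -1 + r² - r (a(r, q) = (-1 - r) + r*r = (-1 - r) + r² = -1 + r² - r)
P - (a(162, f(-13)) + ((300072 + (-145989 - 1*(-41930))) + 7651)) = -3002466 - ((-1 + 162² - 1*162) + ((300072 + (-145989 - 1*(-41930))) + 7651)) = -3002466 - ((-1 + 26244 - 162) + ((300072 + (-145989 + 41930)) + 7651)) = -3002466 - (26081 + ((300072 - 104059) + 7651)) = -3002466 - (26081 + (196013 + 7651)) = -3002466 - (26081 + 203664) = -3002466 - 1*229745 = -3002466 - 229745 = -3232211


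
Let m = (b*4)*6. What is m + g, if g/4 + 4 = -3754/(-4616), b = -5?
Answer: -76595/577 ≈ -132.75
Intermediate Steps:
g = -7355/577 (g = -16 + 4*(-3754/(-4616)) = -16 + 4*(-3754*(-1/4616)) = -16 + 4*(1877/2308) = -16 + 1877/577 = -7355/577 ≈ -12.747)
m = -120 (m = -5*4*6 = -20*6 = -120)
m + g = -120 - 7355/577 = -76595/577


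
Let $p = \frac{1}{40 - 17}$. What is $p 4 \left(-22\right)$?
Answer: $- \frac{88}{23} \approx -3.8261$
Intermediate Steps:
$p = \frac{1}{23} \approx 0.043478$
$p 4 \left(-22\right) = \frac{1}{23} \cdot 4 \left(-22\right) = \frac{4}{23} \left(-22\right) = - \frac{88}{23}$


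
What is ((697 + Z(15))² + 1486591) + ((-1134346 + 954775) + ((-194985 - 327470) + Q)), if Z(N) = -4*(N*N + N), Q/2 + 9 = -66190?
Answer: 721336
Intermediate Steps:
Q = -132398 (Q = -18 + 2*(-66190) = -18 - 132380 = -132398)
Z(N) = -4*N - 4*N² (Z(N) = -4*(N² + N) = -4*(N + N²) = -4*N - 4*N²)
((697 + Z(15))² + 1486591) + ((-1134346 + 954775) + ((-194985 - 327470) + Q)) = ((697 - 4*15*(1 + 15))² + 1486591) + ((-1134346 + 954775) + ((-194985 - 327470) - 132398)) = ((697 - 4*15*16)² + 1486591) + (-179571 + (-522455 - 132398)) = ((697 - 960)² + 1486591) + (-179571 - 654853) = ((-263)² + 1486591) - 834424 = (69169 + 1486591) - 834424 = 1555760 - 834424 = 721336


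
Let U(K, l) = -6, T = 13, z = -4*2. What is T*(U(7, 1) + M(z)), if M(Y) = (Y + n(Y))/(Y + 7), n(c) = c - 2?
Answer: 156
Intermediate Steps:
z = -8
n(c) = -2 + c
M(Y) = (-2 + 2*Y)/(7 + Y) (M(Y) = (Y + (-2 + Y))/(Y + 7) = (-2 + 2*Y)/(7 + Y))
T*(U(7, 1) + M(z)) = 13*(-6 + 2*(-1 - 8)/(7 - 8)) = 13*(-6 + 2*(-9)/(-1)) = 13*(-6 + 2*(-1)*(-9)) = 13*(-6 + 18) = 13*12 = 156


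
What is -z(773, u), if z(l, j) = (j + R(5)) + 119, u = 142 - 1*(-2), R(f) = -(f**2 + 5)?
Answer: -233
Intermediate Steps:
R(f) = -5 - f**2 (R(f) = -(5 + f**2) = -5 - f**2)
u = 144 (u = 142 + 2 = 144)
z(l, j) = 89 + j (z(l, j) = (j + (-5 - 1*5**2)) + 119 = (j + (-5 - 1*25)) + 119 = (j + (-5 - 25)) + 119 = (j - 30) + 119 = (-30 + j) + 119 = 89 + j)
-z(773, u) = -(89 + 144) = -1*233 = -233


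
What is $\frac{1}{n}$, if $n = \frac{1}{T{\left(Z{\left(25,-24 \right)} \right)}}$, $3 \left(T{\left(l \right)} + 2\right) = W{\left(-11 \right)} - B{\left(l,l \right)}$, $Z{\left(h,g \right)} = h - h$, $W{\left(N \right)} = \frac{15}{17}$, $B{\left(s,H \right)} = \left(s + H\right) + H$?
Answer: $- \frac{29}{17} \approx -1.7059$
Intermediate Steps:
$B{\left(s,H \right)} = s + 2 H$ ($B{\left(s,H \right)} = \left(H + s\right) + H = s + 2 H$)
$W{\left(N \right)} = \frac{15}{17}$ ($W{\left(N \right)} = 15 \cdot \frac{1}{17} = \frac{15}{17}$)
$Z{\left(h,g \right)} = 0$
$T{\left(l \right)} = - \frac{29}{17} - l$ ($T{\left(l \right)} = -2 + \frac{\frac{15}{17} - \left(l + 2 l\right)}{3} = -2 + \frac{\frac{15}{17} - 3 l}{3} = -2 - \left(- \frac{5}{17} + l\right) = - \frac{29}{17} - l$)
$n = - \frac{17}{29}$ ($n = \frac{1}{- \frac{29}{17} - 0} = \frac{1}{- \frac{29}{17} + 0} = \frac{1}{- \frac{29}{17}} = - \frac{17}{29} \approx -0.58621$)
$\frac{1}{n} = \frac{1}{- \frac{17}{29}} = - \frac{29}{17}$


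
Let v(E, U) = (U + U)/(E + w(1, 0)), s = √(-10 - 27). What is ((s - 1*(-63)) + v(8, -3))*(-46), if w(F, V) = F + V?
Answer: -8602/3 - 46*I*√37 ≈ -2867.3 - 279.81*I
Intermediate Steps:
s = I*√37 (s = √(-37) = I*√37 ≈ 6.0828*I)
v(E, U) = 2*U/(1 + E) (v(E, U) = (U + U)/(E + (1 + 0)) = (2*U)/(E + 1) = (2*U)/(1 + E) = 2*U/(1 + E))
((s - 1*(-63)) + v(8, -3))*(-46) = ((I*√37 - 1*(-63)) + 2*(-3)/(1 + 8))*(-46) = ((I*√37 + 63) + 2*(-3)/9)*(-46) = ((63 + I*√37) + 2*(-3)*(⅑))*(-46) = ((63 + I*√37) - ⅔)*(-46) = (187/3 + I*√37)*(-46) = -8602/3 - 46*I*√37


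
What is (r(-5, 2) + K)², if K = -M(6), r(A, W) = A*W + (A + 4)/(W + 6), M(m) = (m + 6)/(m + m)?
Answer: 7921/64 ≈ 123.77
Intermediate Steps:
M(m) = (6 + m)/(2*m) (M(m) = (6 + m)/((2*m)) = (6 + m)*(1/(2*m)) = (6 + m)/(2*m))
r(A, W) = A*W + (4 + A)/(6 + W)
K = -1 (K = -(6 + 6)/(2*6) = -12/(2*6) = -1*1 = -1)
(r(-5, 2) + K)² = ((4 - 5 - 5*2² + 6*(-5)*2)/(6 + 2) - 1)² = ((4 - 5 - 5*4 - 60)/8 - 1)² = ((4 - 5 - 20 - 60)/8 - 1)² = ((⅛)*(-81) - 1)² = (-81/8 - 1)² = (-89/8)² = 7921/64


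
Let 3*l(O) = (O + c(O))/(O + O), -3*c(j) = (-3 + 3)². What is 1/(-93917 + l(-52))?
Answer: -6/563501 ≈ -1.0648e-5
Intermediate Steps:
c(j) = 0 (c(j) = -(-3 + 3)²/3 = -⅓*0² = -⅓*0 = 0)
l(O) = ⅙ (l(O) = ((O + 0)/(O + O))/3 = (O/((2*O)))/3 = (O*(1/(2*O)))/3 = (⅓)*(½) = ⅙)
1/(-93917 + l(-52)) = 1/(-93917 + ⅙) = 1/(-563501/6) = -6/563501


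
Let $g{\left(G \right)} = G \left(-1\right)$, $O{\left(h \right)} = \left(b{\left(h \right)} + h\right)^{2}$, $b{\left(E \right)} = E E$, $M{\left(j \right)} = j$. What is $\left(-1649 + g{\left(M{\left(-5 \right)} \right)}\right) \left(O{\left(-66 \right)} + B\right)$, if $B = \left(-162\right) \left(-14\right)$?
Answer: $-30260068992$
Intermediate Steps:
$B = 2268$
$b{\left(E \right)} = E^{2}$
$O{\left(h \right)} = \left(h + h^{2}\right)^{2}$ ($O{\left(h \right)} = \left(h^{2} + h\right)^{2} = \left(h + h^{2}\right)^{2}$)
$g{\left(G \right)} = - G$
$\left(-1649 + g{\left(M{\left(-5 \right)} \right)}\right) \left(O{\left(-66 \right)} + B\right) = \left(-1649 - -5\right) \left(\left(-66\right)^{2} \left(1 - 66\right)^{2} + 2268\right) = \left(-1649 + 5\right) \left(4356 \left(-65\right)^{2} + 2268\right) = - 1644 \left(4356 \cdot 4225 + 2268\right) = - 1644 \left(18404100 + 2268\right) = \left(-1644\right) 18406368 = -30260068992$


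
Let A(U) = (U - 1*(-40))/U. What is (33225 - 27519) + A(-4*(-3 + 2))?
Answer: 5717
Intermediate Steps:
A(U) = (40 + U)/U (A(U) = (U + 40)/U = (40 + U)/U)
(33225 - 27519) + A(-4*(-3 + 2)) = (33225 - 27519) + (40 - 4*(-3 + 2))/((-4*(-3 + 2))) = 5706 + (40 - 4*(-1))/((-4*(-1))) = 5706 + (40 + 4)/4 = 5706 + (¼)*44 = 5706 + 11 = 5717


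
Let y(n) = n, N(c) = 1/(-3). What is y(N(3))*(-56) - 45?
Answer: -79/3 ≈ -26.333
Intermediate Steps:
N(c) = -1/3
y(N(3))*(-56) - 45 = -1/3*(-56) - 45 = 56/3 - 45 = -79/3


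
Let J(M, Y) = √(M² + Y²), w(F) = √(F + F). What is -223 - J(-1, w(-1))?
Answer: -223 - I ≈ -223.0 - 1.0*I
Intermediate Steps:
w(F) = √2*√F (w(F) = √(2*F) = √2*√F)
-223 - J(-1, w(-1)) = -223 - √((-1)² + (√2*√(-1))²) = -223 - √(1 + (√2*I)²) = -223 - √(1 + (I*√2)²) = -223 - √(1 - 2) = -223 - √(-1) = -223 - I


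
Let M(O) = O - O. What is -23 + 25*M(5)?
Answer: -23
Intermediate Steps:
M(O) = 0
-23 + 25*M(5) = -23 + 25*0 = -23 + 0 = -23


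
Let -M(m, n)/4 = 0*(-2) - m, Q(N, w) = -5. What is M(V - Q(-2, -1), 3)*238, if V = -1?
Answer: 3808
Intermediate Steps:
M(m, n) = 4*m (M(m, n) = -4*(0*(-2) - m) = -4*(0 - m) = -(-4)*m = 4*m)
M(V - Q(-2, -1), 3)*238 = (4*(-1 - 1*(-5)))*238 = (4*(-1 + 5))*238 = (4*4)*238 = 16*238 = 3808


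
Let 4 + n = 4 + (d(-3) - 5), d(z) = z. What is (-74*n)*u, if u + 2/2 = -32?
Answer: -19536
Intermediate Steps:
u = -33 (u = -1 - 32 = -33)
n = -8 (n = -4 + (4 + (-3 - 5)) = -4 + (4 - 8) = -4 - 4 = -8)
(-74*n)*u = -74*(-8)*(-33) = 592*(-33) = -19536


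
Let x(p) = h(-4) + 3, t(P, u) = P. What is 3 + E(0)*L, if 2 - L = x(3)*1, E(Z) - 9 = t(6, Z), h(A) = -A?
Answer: -72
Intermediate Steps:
E(Z) = 15 (E(Z) = 9 + 6 = 15)
x(p) = 7 (x(p) = -1*(-4) + 3 = 4 + 3 = 7)
L = -5 (L = 2 - 7 = -5)
3 + E(0)*L = 3 + 15*(-5) = 3 - 75 = -72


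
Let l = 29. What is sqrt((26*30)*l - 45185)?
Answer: I*sqrt(22565) ≈ 150.22*I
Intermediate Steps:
sqrt((26*30)*l - 45185) = sqrt((26*30)*29 - 45185) = sqrt(780*29 - 45185) = sqrt(22620 - 45185) = sqrt(-22565) = I*sqrt(22565)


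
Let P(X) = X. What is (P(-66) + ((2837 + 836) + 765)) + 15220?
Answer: 19592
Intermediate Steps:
(P(-66) + ((2837 + 836) + 765)) + 15220 = (-66 + ((2837 + 836) + 765)) + 15220 = (-66 + (3673 + 765)) + 15220 = (-66 + 4438) + 15220 = 4372 + 15220 = 19592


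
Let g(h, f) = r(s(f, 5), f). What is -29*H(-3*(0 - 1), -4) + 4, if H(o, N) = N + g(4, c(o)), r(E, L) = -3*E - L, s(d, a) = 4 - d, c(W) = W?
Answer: 294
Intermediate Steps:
r(E, L) = -L - 3*E
g(h, f) = -12 + 2*f (g(h, f) = -f - 3*(4 - f) = -f + (-12 + 3*f) = -12 + 2*f)
H(o, N) = -12 + N + 2*o (H(o, N) = N + (-12 + 2*o) = -12 + N + 2*o)
-29*H(-3*(0 - 1), -4) + 4 = -29*(-12 - 4 + 2*(-3*(0 - 1))) + 4 = -29*(-12 - 4 + 2*(-3*(-1))) + 4 = -29*(-12 - 4 + 2*3) + 4 = -29*(-12 - 4 + 6) + 4 = -29*(-10) + 4 = 290 + 4 = 294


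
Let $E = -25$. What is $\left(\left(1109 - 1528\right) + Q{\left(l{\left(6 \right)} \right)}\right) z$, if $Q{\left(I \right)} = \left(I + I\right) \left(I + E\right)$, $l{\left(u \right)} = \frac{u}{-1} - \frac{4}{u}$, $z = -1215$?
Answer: $-3915$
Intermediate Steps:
$l{\left(u \right)} = - u - \frac{4}{u}$ ($l{\left(u \right)} = u \left(-1\right) - \frac{4}{u} = - u - \frac{4}{u}$)
$Q{\left(I \right)} = 2 I \left(-25 + I\right)$ ($Q{\left(I \right)} = \left(I + I\right) \left(I - 25\right) = 2 I \left(-25 + I\right)$)
$\left(\left(1109 - 1528\right) + Q{\left(l{\left(6 \right)} \right)}\right) z = \left(\left(1109 - 1528\right) + 2 \left(\left(-1\right) 6 - \frac{4}{6}\right) \left(-25 - \left(6 + \frac{4}{6}\right)\right)\right) \left(-1215\right) = \left(-419 + 2 \left(-6 - \frac{2}{3}\right) \left(-25 - \frac{20}{3}\right)\right) \left(-1215\right) = \left(-419 + 2 \left(- \frac{20}{3}\right) \left(-25 - \frac{20}{3}\right)\right) \left(-1215\right) = \left(-419 + 2 \left(- \frac{20}{3}\right) \left(- \frac{95}{3}\right)\right) \left(-1215\right) = \left(-419 + \frac{3800}{9}\right) \left(-1215\right) = \frac{29}{9} \left(-1215\right) = -3915$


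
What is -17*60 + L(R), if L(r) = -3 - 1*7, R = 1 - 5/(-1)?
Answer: -1030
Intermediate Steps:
R = 6 (R = 1 - 5*(-1) = 1 - 1*(-5) = 1 + 5 = 6)
L(r) = -10 (L(r) = -3 - 7 = -10)
-17*60 + L(R) = -17*60 - 10 = -1020 - 10 = -1030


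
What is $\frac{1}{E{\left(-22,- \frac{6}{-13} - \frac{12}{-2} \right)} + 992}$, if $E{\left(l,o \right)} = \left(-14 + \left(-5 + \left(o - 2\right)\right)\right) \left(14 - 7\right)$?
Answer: $\frac{13}{11573} \approx 0.0011233$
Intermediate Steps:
$E{\left(l,o \right)} = -147 + 7 o$ ($E{\left(l,o \right)} = \left(-14 + \left(-5 + \left(o - 2\right)\right)\right) 7 = \left(-14 + \left(-5 + \left(-2 + o\right)\right)\right) 7 = \left(-14 + \left(-7 + o\right)\right) 7 = \left(-21 + o\right) 7 = -147 + 7 o$)
$\frac{1}{E{\left(-22,- \frac{6}{-13} - \frac{12}{-2} \right)} + 992} = \frac{1}{\left(-147 + 7 \left(- \frac{6}{-13} - \frac{12}{-2}\right)\right) + 992} = \frac{1}{\left(-147 + 7 \left(\left(-6\right) \left(- \frac{1}{13}\right) - -6\right)\right) + 992} = \frac{1}{\left(-147 + 7 \left(\frac{6}{13} + 6\right)\right) + 992} = \frac{1}{\left(-147 + 7 \cdot \frac{84}{13}\right) + 992} = \frac{1}{\left(-147 + \frac{588}{13}\right) + 992} = \frac{1}{- \frac{1323}{13} + 992} = \frac{1}{\frac{11573}{13}} = \frac{13}{11573}$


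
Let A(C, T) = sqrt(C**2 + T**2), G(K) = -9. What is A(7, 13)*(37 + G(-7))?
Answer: 28*sqrt(218) ≈ 413.42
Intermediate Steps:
A(7, 13)*(37 + G(-7)) = sqrt(7**2 + 13**2)*(37 - 9) = sqrt(49 + 169)*28 = sqrt(218)*28 = 28*sqrt(218)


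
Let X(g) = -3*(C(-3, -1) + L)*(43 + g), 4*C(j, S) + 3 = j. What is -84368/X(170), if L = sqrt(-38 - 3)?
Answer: -168736/36849 - 337472*I*sqrt(41)/110547 ≈ -4.5791 - 19.547*I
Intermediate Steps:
C(j, S) = -3/4 + j/4
L = I*sqrt(41) (L = sqrt(-41) = I*sqrt(41) ≈ 6.4031*I)
X(g) = -3*(43 + g)*(-3/2 + I*sqrt(41)) (X(g) = -3*((-3/4 + (1/4)*(-3)) + I*sqrt(41))*(43 + g) = -3*((-3/4 - 3/4) + I*sqrt(41))*(43 + g) = -3*(-3/2 + I*sqrt(41))*(43 + g) = -3*(43 + g)*(-3/2 + I*sqrt(41)))
-84368/X(170) = -84368/(387/2 + (9/2)*170 - 129*I*sqrt(41) - 3*I*170*sqrt(41)) = -84368/(387/2 + 765 - 129*I*sqrt(41) - 510*I*sqrt(41)) = -84368/(1917/2 - 639*I*sqrt(41))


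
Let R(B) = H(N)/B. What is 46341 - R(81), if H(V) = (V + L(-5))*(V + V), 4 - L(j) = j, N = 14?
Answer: 3752977/81 ≈ 46333.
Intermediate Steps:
L(j) = 4 - j
H(V) = 2*V*(9 + V) (H(V) = (V + (4 - 1*(-5)))*(V + V) = (V + (4 + 5))*(2*V) = (V + 9)*(2*V) = (9 + V)*(2*V) = 2*V*(9 + V))
R(B) = 644/B (R(B) = (2*14*(9 + 14))/B = (2*14*23)/B = 644/B)
46341 - R(81) = 46341 - 644/81 = 3752977/81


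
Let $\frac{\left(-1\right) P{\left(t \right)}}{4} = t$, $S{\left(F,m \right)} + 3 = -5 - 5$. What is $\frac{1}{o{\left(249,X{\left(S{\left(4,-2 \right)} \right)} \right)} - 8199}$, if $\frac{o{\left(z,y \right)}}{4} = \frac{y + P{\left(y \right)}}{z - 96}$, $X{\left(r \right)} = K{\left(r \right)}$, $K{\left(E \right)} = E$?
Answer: $- \frac{51}{418097} \approx -0.00012198$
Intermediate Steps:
$S{\left(F,m \right)} = -13$ ($S{\left(F,m \right)} = -3 - 10 = -13$)
$X{\left(r \right)} = r$
$P{\left(t \right)} = - 4 t$
$o{\left(z,y \right)} = - \frac{12 y}{-96 + z}$ ($o{\left(z,y \right)} = 4 \frac{y - 4 y}{z - 96} = 4 \frac{\left(-3\right) y}{-96 + z} = 4 \left(- \frac{3 y}{-96 + z}\right) = - \frac{12 y}{-96 + z}$)
$\frac{1}{o{\left(249,X{\left(S{\left(4,-2 \right)} \right)} \right)} - 8199} = \frac{1}{\left(-12\right) \left(-13\right) \frac{1}{-96 + 249} - 8199} = \frac{1}{\left(-12\right) \left(-13\right) \frac{1}{153} - 8199} = \frac{1}{\frac{52}{51} - 8199} = \frac{1}{- \frac{418097}{51}} = - \frac{51}{418097}$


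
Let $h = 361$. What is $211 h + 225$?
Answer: $76396$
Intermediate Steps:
$211 h + 225 = 211 \cdot 361 + 225 = 76171 + 225 = 76396$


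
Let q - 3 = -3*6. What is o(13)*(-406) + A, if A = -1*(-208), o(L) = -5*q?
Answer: -30242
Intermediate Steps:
q = -15 (q = 3 - 3*6 = 3 - 18 = -15)
o(L) = 75 (o(L) = -5*(-15) = 75)
A = 208
o(13)*(-406) + A = 75*(-406) + 208 = -30450 + 208 = -30242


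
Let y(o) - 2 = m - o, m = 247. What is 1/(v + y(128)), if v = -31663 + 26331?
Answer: -1/5211 ≈ -0.00019190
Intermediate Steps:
y(o) = 249 - o (y(o) = 2 + (247 - o) = 249 - o)
v = -5332
1/(v + y(128)) = 1/(-5332 + (249 - 1*128)) = 1/(-5332 + (249 - 128)) = 1/(-5332 + 121) = 1/(-5211) = -1/5211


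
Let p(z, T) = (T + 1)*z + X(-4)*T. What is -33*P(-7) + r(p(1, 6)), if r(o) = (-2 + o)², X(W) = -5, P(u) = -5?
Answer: 790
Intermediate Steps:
p(z, T) = -5*T + z*(1 + T) (p(z, T) = (T + 1)*z - 5*T = (1 + T)*z - 5*T = z*(1 + T) - 5*T = -5*T + z*(1 + T))
-33*P(-7) + r(p(1, 6)) = -33*(-5) + (-2 + (1 - 5*6 + 6*1))² = 165 + (-2 + (1 - 30 + 6))² = 165 + (-2 - 23)² = 165 + (-25)² = 165 + 625 = 790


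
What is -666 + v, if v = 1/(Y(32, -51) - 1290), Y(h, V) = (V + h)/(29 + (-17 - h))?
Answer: -17170166/25781 ≈ -666.00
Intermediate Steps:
Y(h, V) = (V + h)/(12 - h)
v = -20/25781 (v = 1/((-1*(-51) - 1*32)/(-12 + 32) - 1290) = 1/((51 - 32)/20 - 1290) = 1/((1/20)*19 - 1290) = 1/(19/20 - 1290) = 1/(-25781/20) = -20/25781 ≈ -0.00077576)
-666 + v = -666 - 20/25781 = -17170166/25781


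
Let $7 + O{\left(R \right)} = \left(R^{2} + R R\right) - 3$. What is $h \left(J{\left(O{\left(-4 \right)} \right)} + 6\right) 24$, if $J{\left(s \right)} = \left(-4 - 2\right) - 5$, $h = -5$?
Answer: $600$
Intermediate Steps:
$O{\left(R \right)} = -10 + 2 R^{2}$ ($O{\left(R \right)} = -7 - \left(3 - R^{2} - R R\right) = -7 + \left(\left(R^{2} + R^{2}\right) - 3\right) = -7 + \left(2 R^{2} - 3\right) = -7 + \left(-3 + 2 R^{2}\right) = -10 + 2 R^{2}$)
$J{\left(s \right)} = -11$ ($J{\left(s \right)} = -6 - 5 = -11$)
$h \left(J{\left(O{\left(-4 \right)} \right)} + 6\right) 24 = - 5 \left(-11 + 6\right) 24 = \left(-5\right) \left(-5\right) 24 = 25 \cdot 24 = 600$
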